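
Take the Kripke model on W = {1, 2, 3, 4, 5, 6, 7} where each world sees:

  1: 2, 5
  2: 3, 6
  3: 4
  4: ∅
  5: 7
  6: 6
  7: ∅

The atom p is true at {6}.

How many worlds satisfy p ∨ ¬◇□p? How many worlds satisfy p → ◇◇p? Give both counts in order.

4 and 7

For p ∨ ¬◇□p:
1: p is F, ¬◇□p is T. ✓
2: p is F, ¬◇□p is F. ✗
3: p is F, ¬◇□p is F. ✗
4: p is F, ¬◇□p is T. ✓
5: p is F, ¬◇□p is F. ✗
6: p is T, ¬◇□p is F. ✓
7: p is F, ¬◇□p is T. ✓
— 4 worlds.
For p → ◇◇p:
1: p is F, ◇◇p is T. ✓
2: p is F, ◇◇p is T. ✓
3: p is F, ◇◇p is F. ✓
4: p is F, ◇◇p is F. ✓
5: p is F, ◇◇p is F. ✓
6: p is T, ◇◇p is T. ✓
7: p is F, ◇◇p is F. ✓
— 7 worlds.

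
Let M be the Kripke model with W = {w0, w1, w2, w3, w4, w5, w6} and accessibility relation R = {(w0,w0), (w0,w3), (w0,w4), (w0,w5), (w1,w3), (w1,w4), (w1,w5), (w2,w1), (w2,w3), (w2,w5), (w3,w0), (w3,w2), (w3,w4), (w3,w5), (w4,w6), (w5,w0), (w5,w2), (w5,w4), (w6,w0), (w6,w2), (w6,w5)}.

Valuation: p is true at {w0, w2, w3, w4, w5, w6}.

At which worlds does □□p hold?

w0: successors {w0, w3, w4, w5}; □p there: w0:T, w3:T, w4:T, w5:T. ✓
w1: successors {w3, w4, w5}; □p there: w3:T, w4:T, w5:T. ✓
w2: successors {w1, w3, w5}; □p there: w1:T, w3:T, w5:T. ✓
w3: successors {w0, w2, w4, w5}; □p there: w0:T, w2:F, w4:T, w5:T. ✗
w4: successors {w6}; □p there: w6:T. ✓
w5: successors {w0, w2, w4}; □p there: w0:T, w2:F, w4:T. ✗
w6: successors {w0, w2, w5}; □p there: w0:T, w2:F, w5:T. ✗

{w0, w1, w2, w4}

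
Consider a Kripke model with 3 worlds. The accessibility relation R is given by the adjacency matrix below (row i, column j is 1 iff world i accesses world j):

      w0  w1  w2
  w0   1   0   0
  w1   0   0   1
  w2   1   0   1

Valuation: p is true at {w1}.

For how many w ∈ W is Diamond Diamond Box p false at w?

3

w0: successors {w0}; Diamond Box p there: w0:F. ✗
w1: successors {w2}; Diamond Box p there: w2:F. ✗
w2: successors {w0, w2}; Diamond Box p there: w0:F, w2:F. ✗
Satisfying worlds: ∅.
So Diamond Diamond Box p fails at the other 3 worlds.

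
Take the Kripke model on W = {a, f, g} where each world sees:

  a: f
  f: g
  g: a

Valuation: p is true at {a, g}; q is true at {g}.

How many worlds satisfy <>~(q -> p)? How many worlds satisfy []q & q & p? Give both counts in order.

0 and 0

For <>~(q -> p):
a: successors {f}; ~(q -> p) there: f:F. ✗
f: successors {g}; ~(q -> p) there: g:F. ✗
g: successors {a}; ~(q -> p) there: a:F. ✗
— 0 worlds.
For []q & q & p:
a: []q & q is F, p is T. ✗
f: []q & q is F, p is F. ✗
g: []q & q is F, p is T. ✗
— 0 worlds.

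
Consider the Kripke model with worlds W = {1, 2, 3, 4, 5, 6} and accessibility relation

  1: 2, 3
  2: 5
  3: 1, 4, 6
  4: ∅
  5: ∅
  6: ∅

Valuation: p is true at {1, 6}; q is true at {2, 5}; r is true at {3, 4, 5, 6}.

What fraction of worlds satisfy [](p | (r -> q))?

1: successors {2, 3}; p | (r -> q) there: 2:T, 3:F. ✗
2: successors {5}; p | (r -> q) there: 5:T. ✓
3: successors {1, 4, 6}; p | (r -> q) there: 1:T, 4:F, 6:T. ✗
4: no successors, so [](p | (r -> q)) holds vacuously. ✓
5: no successors, so [](p | (r -> q)) holds vacuously. ✓
6: no successors, so [](p | (r -> q)) holds vacuously. ✓
That's 4 of 6 worlds, so 4/6 = 2/3.

2/3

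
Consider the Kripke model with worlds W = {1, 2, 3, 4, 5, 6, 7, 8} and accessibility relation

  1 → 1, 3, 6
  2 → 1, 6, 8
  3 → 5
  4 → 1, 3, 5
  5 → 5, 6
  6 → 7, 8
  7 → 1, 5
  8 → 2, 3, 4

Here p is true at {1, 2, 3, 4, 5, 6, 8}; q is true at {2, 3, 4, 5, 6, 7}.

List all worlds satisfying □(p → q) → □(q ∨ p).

1: □(p → q) is F, □(q ∨ p) is T. ✓
2: □(p → q) is F, □(q ∨ p) is T. ✓
3: □(p → q) is T, □(q ∨ p) is T. ✓
4: □(p → q) is F, □(q ∨ p) is T. ✓
5: □(p → q) is T, □(q ∨ p) is T. ✓
6: □(p → q) is F, □(q ∨ p) is T. ✓
7: □(p → q) is F, □(q ∨ p) is T. ✓
8: □(p → q) is T, □(q ∨ p) is T. ✓

{1, 2, 3, 4, 5, 6, 7, 8}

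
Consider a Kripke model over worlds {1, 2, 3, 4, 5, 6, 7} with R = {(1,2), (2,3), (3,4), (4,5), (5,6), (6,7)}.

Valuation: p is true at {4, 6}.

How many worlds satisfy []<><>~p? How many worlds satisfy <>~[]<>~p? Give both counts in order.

For []<><>~p:
1: successors {2}; <><>~p there: 2:F. ✗
2: successors {3}; <><>~p there: 3:T. ✓
3: successors {4}; <><>~p there: 4:F. ✗
4: successors {5}; <><>~p there: 5:T. ✓
5: successors {6}; <><>~p there: 6:F. ✗
6: successors {7}; <><>~p there: 7:F. ✗
7: no successors, so []<><>~p holds vacuously. ✓
— 3 worlds.
For <>~[]<>~p:
1: successors {2}; ~[]<>~p there: 2:T. ✓
2: successors {3}; ~[]<>~p there: 3:F. ✗
3: successors {4}; ~[]<>~p there: 4:T. ✓
4: successors {5}; ~[]<>~p there: 5:F. ✗
5: successors {6}; ~[]<>~p there: 6:T. ✓
6: successors {7}; ~[]<>~p there: 7:F. ✗
7: no successors, so <>~[]<>~p fails. ✗
— 3 worlds.

3 and 3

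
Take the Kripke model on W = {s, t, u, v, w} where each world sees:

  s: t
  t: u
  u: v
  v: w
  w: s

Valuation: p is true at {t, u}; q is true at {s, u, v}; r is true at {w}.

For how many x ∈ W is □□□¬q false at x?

s: successors {t}; □□¬q there: t:F. ✗
t: successors {u}; □□¬q there: u:T. ✓
u: successors {v}; □□¬q there: v:F. ✗
v: successors {w}; □□¬q there: w:T. ✓
w: successors {s}; □□¬q there: s:F. ✗
Satisfying worlds: {t, v}.
So □□□¬q fails at the other 3 worlds.

3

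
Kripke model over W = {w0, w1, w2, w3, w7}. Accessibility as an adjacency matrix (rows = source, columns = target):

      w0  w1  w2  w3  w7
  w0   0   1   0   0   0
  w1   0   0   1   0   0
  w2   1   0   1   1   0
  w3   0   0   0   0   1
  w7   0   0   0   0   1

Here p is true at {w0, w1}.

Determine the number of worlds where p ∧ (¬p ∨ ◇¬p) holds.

w0: p is T, ¬p ∨ ◇¬p is F. ✗
w1: p is T, ¬p ∨ ◇¬p is T. ✓
w2: p is F, ¬p ∨ ◇¬p is T. ✗
w3: p is F, ¬p ∨ ◇¬p is T. ✗
w7: p is F, ¬p ∨ ◇¬p is T. ✗
Satisfying worlds: {w1}.

1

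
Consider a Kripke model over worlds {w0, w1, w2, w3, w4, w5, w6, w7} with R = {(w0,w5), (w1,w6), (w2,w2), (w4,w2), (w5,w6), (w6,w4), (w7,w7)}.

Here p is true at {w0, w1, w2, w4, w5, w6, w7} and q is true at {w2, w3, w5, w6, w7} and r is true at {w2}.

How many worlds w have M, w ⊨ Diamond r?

2

w0: successors {w5}; r there: w5:F. ✗
w1: successors {w6}; r there: w6:F. ✗
w2: successors {w2}; r there: w2:T. ✓
w3: no successors, so Diamond r fails. ✗
w4: successors {w2}; r there: w2:T. ✓
w5: successors {w6}; r there: w6:F. ✗
w6: successors {w4}; r there: w4:F. ✗
w7: successors {w7}; r there: w7:F. ✗
Satisfying worlds: {w2, w4}.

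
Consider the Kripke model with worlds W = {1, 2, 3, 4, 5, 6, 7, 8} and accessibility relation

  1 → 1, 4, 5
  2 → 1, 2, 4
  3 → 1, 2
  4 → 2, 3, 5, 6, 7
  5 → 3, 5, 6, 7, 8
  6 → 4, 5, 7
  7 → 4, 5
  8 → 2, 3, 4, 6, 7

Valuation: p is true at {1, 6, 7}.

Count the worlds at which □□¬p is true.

0

1: successors {1, 4, 5}; □¬p there: 1:F, 4:F, 5:F. ✗
2: successors {1, 2, 4}; □¬p there: 1:F, 2:F, 4:F. ✗
3: successors {1, 2}; □¬p there: 1:F, 2:F. ✗
4: successors {2, 3, 5, 6, 7}; □¬p there: 2:F, 3:F, 5:F, 6:F, 7:T. ✗
5: successors {3, 5, 6, 7, 8}; □¬p there: 3:F, 5:F, 6:F, 7:T, 8:F. ✗
6: successors {4, 5, 7}; □¬p there: 4:F, 5:F, 7:T. ✗
7: successors {4, 5}; □¬p there: 4:F, 5:F. ✗
8: successors {2, 3, 4, 6, 7}; □¬p there: 2:F, 3:F, 4:F, 6:F, 7:T. ✗
Satisfying worlds: ∅.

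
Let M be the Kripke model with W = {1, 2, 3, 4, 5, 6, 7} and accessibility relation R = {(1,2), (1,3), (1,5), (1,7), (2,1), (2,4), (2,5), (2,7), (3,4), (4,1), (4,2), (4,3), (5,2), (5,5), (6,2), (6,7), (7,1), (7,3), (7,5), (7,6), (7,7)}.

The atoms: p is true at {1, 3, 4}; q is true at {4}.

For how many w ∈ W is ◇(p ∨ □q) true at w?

1: successors {2, 3, 5, 7}; p ∨ □q there: 2:F, 3:T, 5:F, 7:F. ✓
2: successors {1, 4, 5, 7}; p ∨ □q there: 1:T, 4:T, 5:F, 7:F. ✓
3: successors {4}; p ∨ □q there: 4:T. ✓
4: successors {1, 2, 3}; p ∨ □q there: 1:T, 2:F, 3:T. ✓
5: successors {2, 5}; p ∨ □q there: 2:F, 5:F. ✗
6: successors {2, 7}; p ∨ □q there: 2:F, 7:F. ✗
7: successors {1, 3, 5, 6, 7}; p ∨ □q there: 1:T, 3:T, 5:F, 6:F, 7:F. ✓
Satisfying worlds: {1, 2, 3, 4, 7}.

5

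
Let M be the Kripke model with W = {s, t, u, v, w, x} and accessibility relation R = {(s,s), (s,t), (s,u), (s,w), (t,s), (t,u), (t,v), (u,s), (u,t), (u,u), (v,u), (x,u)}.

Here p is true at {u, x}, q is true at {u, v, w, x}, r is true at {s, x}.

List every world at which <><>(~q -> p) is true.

s: successors {s, t, u, w}; <>(~q -> p) there: s:T, t:T, u:T, w:F. ✓
t: successors {s, u, v}; <>(~q -> p) there: s:T, u:T, v:T. ✓
u: successors {s, t, u}; <>(~q -> p) there: s:T, t:T, u:T. ✓
v: successors {u}; <>(~q -> p) there: u:T. ✓
w: no successors, so <><>(~q -> p) fails. ✗
x: successors {u}; <>(~q -> p) there: u:T. ✓

{s, t, u, v, x}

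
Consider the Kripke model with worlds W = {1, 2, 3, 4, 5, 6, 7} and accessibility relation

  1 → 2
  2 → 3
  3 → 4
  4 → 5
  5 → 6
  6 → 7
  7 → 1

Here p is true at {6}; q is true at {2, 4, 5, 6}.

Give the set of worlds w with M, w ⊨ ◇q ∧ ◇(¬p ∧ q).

1: ◇q is T, ◇(¬p ∧ q) is T. ✓
2: ◇q is F, ◇(¬p ∧ q) is F. ✗
3: ◇q is T, ◇(¬p ∧ q) is T. ✓
4: ◇q is T, ◇(¬p ∧ q) is T. ✓
5: ◇q is T, ◇(¬p ∧ q) is F. ✗
6: ◇q is F, ◇(¬p ∧ q) is F. ✗
7: ◇q is F, ◇(¬p ∧ q) is F. ✗

{1, 3, 4}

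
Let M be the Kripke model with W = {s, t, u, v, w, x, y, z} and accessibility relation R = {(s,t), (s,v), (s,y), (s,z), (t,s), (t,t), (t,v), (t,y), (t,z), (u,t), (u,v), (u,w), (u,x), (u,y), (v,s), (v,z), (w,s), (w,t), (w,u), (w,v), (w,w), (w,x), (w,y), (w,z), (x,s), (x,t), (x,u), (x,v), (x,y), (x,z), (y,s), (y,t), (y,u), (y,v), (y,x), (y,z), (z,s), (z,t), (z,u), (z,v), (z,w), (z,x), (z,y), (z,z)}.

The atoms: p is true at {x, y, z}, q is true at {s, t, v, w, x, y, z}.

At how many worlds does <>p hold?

s: successors {t, v, y, z}; p there: t:F, v:F, y:T, z:T. ✓
t: successors {s, t, v, y, z}; p there: s:F, t:F, v:F, y:T, z:T. ✓
u: successors {t, v, w, x, y}; p there: t:F, v:F, w:F, x:T, y:T. ✓
v: successors {s, z}; p there: s:F, z:T. ✓
w: successors {s, t, u, v, w, x, y, z}; p there: s:F, t:F, u:F, v:F, w:F, x:T, y:T, z:T. ✓
x: successors {s, t, u, v, y, z}; p there: s:F, t:F, u:F, v:F, y:T, z:T. ✓
y: successors {s, t, u, v, x, z}; p there: s:F, t:F, u:F, v:F, x:T, z:T. ✓
z: successors {s, t, u, v, w, x, y, z}; p there: s:F, t:F, u:F, v:F, w:F, x:T, y:T, z:T. ✓
Satisfying worlds: {s, t, u, v, w, x, y, z}.

8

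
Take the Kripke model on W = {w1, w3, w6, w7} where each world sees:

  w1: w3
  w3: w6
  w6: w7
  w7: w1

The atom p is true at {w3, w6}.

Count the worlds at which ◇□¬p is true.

w1: successors {w3}; □¬p there: w3:F. ✗
w3: successors {w6}; □¬p there: w6:T. ✓
w6: successors {w7}; □¬p there: w7:T. ✓
w7: successors {w1}; □¬p there: w1:F. ✗
Satisfying worlds: {w3, w6}.

2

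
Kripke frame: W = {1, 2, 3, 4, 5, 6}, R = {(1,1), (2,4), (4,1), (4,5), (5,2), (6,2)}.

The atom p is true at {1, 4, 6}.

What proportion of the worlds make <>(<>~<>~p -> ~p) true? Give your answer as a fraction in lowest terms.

1: successors {1}; <>~<>~p -> ~p there: 1:F. ✗
2: successors {4}; <>~<>~p -> ~p there: 4:F. ✗
3: no successors, so <>(<>~<>~p -> ~p) fails. ✗
4: successors {1, 5}; <>~<>~p -> ~p there: 1:F, 5:T. ✓
5: successors {2}; <>~<>~p -> ~p there: 2:T. ✓
6: successors {2}; <>~<>~p -> ~p there: 2:T. ✓
That's 3 of 6 worlds, so 3/6 = 1/2.

1/2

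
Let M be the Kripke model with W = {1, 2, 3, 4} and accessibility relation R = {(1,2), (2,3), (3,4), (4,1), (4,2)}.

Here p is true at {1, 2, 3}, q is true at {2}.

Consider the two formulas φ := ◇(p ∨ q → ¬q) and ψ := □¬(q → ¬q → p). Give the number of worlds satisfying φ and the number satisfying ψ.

3 and 0

For ◇(p ∨ q → ¬q):
1: successors {2}; p ∨ q → ¬q there: 2:F. ✗
2: successors {3}; p ∨ q → ¬q there: 3:T. ✓
3: successors {4}; p ∨ q → ¬q there: 4:T. ✓
4: successors {1, 2}; p ∨ q → ¬q there: 1:T, 2:F. ✓
— 3 worlds.
For □¬(q → ¬q → p):
1: successors {2}; ¬(q → ¬q → p) there: 2:F. ✗
2: successors {3}; ¬(q → ¬q → p) there: 3:F. ✗
3: successors {4}; ¬(q → ¬q → p) there: 4:F. ✗
4: successors {1, 2}; ¬(q → ¬q → p) there: 1:F, 2:F. ✗
— 0 worlds.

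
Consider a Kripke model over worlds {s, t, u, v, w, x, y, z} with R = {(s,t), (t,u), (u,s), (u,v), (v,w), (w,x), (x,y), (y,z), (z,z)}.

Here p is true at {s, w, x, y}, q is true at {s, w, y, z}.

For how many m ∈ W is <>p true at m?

4

s: successors {t}; p there: t:F. ✗
t: successors {u}; p there: u:F. ✗
u: successors {s, v}; p there: s:T, v:F. ✓
v: successors {w}; p there: w:T. ✓
w: successors {x}; p there: x:T. ✓
x: successors {y}; p there: y:T. ✓
y: successors {z}; p there: z:F. ✗
z: successors {z}; p there: z:F. ✗
Satisfying worlds: {u, v, w, x}.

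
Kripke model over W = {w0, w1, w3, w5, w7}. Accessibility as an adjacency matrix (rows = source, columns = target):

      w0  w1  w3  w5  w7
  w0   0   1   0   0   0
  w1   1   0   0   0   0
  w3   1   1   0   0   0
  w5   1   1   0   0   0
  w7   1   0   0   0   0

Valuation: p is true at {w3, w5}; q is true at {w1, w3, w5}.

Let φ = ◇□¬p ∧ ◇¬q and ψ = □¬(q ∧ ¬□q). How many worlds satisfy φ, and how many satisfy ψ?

For ◇□¬p ∧ ◇¬q:
w0: ◇□¬p is T, ◇¬q is F. ✗
w1: ◇□¬p is T, ◇¬q is T. ✓
w3: ◇□¬p is T, ◇¬q is T. ✓
w5: ◇□¬p is T, ◇¬q is T. ✓
w7: ◇□¬p is T, ◇¬q is T. ✓
— 4 worlds.
For □¬(q ∧ ¬□q):
w0: successors {w1}; ¬(q ∧ ¬□q) there: w1:F. ✗
w1: successors {w0}; ¬(q ∧ ¬□q) there: w0:T. ✓
w3: successors {w0, w1}; ¬(q ∧ ¬□q) there: w0:T, w1:F. ✗
w5: successors {w0, w1}; ¬(q ∧ ¬□q) there: w0:T, w1:F. ✗
w7: successors {w0}; ¬(q ∧ ¬□q) there: w0:T. ✓
— 2 worlds.

4 and 2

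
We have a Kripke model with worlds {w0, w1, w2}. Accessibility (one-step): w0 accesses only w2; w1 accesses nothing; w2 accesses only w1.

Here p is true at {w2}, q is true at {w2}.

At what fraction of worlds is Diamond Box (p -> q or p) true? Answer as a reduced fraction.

w0: successors {w2}; Box (p -> q or p) there: w2:T. ✓
w1: no successors, so Diamond Box (p -> q or p) fails. ✗
w2: successors {w1}; Box (p -> q or p) there: w1:T. ✓
That's 2 of 3 worlds, so 2/3.

2/3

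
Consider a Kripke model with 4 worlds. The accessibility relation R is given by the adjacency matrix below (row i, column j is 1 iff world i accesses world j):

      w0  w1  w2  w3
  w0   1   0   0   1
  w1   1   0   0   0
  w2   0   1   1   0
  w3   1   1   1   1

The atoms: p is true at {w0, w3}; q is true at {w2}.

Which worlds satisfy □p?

w0: successors {w0, w3}; p there: w0:T, w3:T. ✓
w1: successors {w0}; p there: w0:T. ✓
w2: successors {w1, w2}; p there: w1:F, w2:F. ✗
w3: successors {w0, w1, w2, w3}; p there: w0:T, w1:F, w2:F, w3:T. ✗

{w0, w1}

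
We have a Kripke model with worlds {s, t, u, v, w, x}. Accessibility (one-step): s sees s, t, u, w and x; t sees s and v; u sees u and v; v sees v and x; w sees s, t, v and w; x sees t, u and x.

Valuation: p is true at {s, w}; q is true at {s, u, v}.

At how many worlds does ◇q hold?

s: successors {s, t, u, w, x}; q there: s:T, t:F, u:T, w:F, x:F. ✓
t: successors {s, v}; q there: s:T, v:T. ✓
u: successors {u, v}; q there: u:T, v:T. ✓
v: successors {v, x}; q there: v:T, x:F. ✓
w: successors {s, t, v, w}; q there: s:T, t:F, v:T, w:F. ✓
x: successors {t, u, x}; q there: t:F, u:T, x:F. ✓
Satisfying worlds: {s, t, u, v, w, x}.

6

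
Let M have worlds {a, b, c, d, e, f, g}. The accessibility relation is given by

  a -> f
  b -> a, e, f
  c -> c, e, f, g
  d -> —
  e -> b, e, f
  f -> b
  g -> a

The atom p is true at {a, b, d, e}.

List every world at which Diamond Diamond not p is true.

{b, c, e, f, g}

a: successors {f}; Diamond not p there: f:F. ✗
b: successors {a, e, f}; Diamond not p there: a:T, e:T, f:F. ✓
c: successors {c, e, f, g}; Diamond not p there: c:T, e:T, f:F, g:F. ✓
d: no successors, so Diamond Diamond not p fails. ✗
e: successors {b, e, f}; Diamond not p there: b:T, e:T, f:F. ✓
f: successors {b}; Diamond not p there: b:T. ✓
g: successors {a}; Diamond not p there: a:T. ✓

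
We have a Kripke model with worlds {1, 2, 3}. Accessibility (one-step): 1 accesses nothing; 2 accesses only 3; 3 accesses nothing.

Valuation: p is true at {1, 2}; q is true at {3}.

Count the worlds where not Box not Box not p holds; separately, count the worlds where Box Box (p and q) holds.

For not Box not Box not p:
1: Box not Box not p is T. ✗
2: Box not Box not p is F. ✓
3: Box not Box not p is T. ✗
— 1 world.
For Box Box (p and q):
1: no successors, so Box Box (p and q) holds vacuously. ✓
2: successors {3}; Box (p and q) there: 3:T. ✓
3: no successors, so Box Box (p and q) holds vacuously. ✓
— 3 worlds.

1 and 3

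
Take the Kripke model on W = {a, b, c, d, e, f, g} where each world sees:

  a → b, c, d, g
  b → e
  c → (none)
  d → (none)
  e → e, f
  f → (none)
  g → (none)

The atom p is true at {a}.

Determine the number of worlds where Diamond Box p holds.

a: successors {b, c, d, g}; Box p there: b:F, c:T, d:T, g:T. ✓
b: successors {e}; Box p there: e:F. ✗
c: no successors, so Diamond Box p fails. ✗
d: no successors, so Diamond Box p fails. ✗
e: successors {e, f}; Box p there: e:F, f:T. ✓
f: no successors, so Diamond Box p fails. ✗
g: no successors, so Diamond Box p fails. ✗
Satisfying worlds: {a, e}.

2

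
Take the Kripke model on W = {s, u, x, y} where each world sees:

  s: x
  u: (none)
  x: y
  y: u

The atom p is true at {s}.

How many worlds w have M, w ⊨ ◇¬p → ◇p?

1

s: ◇¬p is T, ◇p is F. ✗
u: ◇¬p is F, ◇p is F. ✓
x: ◇¬p is T, ◇p is F. ✗
y: ◇¬p is T, ◇p is F. ✗
Satisfying worlds: {u}.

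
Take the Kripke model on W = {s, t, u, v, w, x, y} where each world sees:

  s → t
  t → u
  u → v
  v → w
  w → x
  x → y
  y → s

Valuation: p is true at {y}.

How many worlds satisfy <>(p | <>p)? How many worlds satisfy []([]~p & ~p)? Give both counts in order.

For <>(p | <>p):
s: successors {t}; p | <>p there: t:F. ✗
t: successors {u}; p | <>p there: u:F. ✗
u: successors {v}; p | <>p there: v:F. ✗
v: successors {w}; p | <>p there: w:F. ✗
w: successors {x}; p | <>p there: x:T. ✓
x: successors {y}; p | <>p there: y:T. ✓
y: successors {s}; p | <>p there: s:F. ✗
— 2 worlds.
For []([]~p & ~p):
s: successors {t}; []~p & ~p there: t:T. ✓
t: successors {u}; []~p & ~p there: u:T. ✓
u: successors {v}; []~p & ~p there: v:T. ✓
v: successors {w}; []~p & ~p there: w:T. ✓
w: successors {x}; []~p & ~p there: x:F. ✗
x: successors {y}; []~p & ~p there: y:F. ✗
y: successors {s}; []~p & ~p there: s:T. ✓
— 5 worlds.

2 and 5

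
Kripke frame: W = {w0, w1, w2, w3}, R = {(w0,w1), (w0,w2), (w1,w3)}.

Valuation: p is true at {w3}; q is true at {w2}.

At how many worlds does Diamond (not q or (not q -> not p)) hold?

2

w0: successors {w1, w2}; not q or (not q -> not p) there: w1:T, w2:T. ✓
w1: successors {w3}; not q or (not q -> not p) there: w3:T. ✓
w2: no successors, so Diamond (not q or (not q -> not p)) fails. ✗
w3: no successors, so Diamond (not q or (not q -> not p)) fails. ✗
Satisfying worlds: {w0, w1}.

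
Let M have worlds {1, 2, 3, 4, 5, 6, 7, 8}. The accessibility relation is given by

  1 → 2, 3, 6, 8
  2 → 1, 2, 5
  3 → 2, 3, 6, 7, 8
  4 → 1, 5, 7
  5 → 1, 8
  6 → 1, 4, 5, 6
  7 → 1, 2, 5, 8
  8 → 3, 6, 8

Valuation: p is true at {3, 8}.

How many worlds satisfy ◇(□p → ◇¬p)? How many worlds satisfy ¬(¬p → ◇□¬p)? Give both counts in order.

8 and 2

For ◇(□p → ◇¬p):
1: successors {2, 3, 6, 8}; □p → ◇¬p there: 2:T, 3:T, 6:T, 8:T. ✓
2: successors {1, 2, 5}; □p → ◇¬p there: 1:T, 2:T, 5:T. ✓
3: successors {2, 3, 6, 7, 8}; □p → ◇¬p there: 2:T, 3:T, 6:T, 7:T, 8:T. ✓
4: successors {1, 5, 7}; □p → ◇¬p there: 1:T, 5:T, 7:T. ✓
5: successors {1, 8}; □p → ◇¬p there: 1:T, 8:T. ✓
6: successors {1, 4, 5, 6}; □p → ◇¬p there: 1:T, 4:T, 5:T, 6:T. ✓
7: successors {1, 2, 5, 8}; □p → ◇¬p there: 1:T, 2:T, 5:T, 8:T. ✓
8: successors {3, 6, 8}; □p → ◇¬p there: 3:T, 6:T, 8:T. ✓
— 8 worlds.
For ¬(¬p → ◇□¬p):
1: ¬p → ◇□¬p is T. ✗
2: ¬p → ◇□¬p is T. ✗
3: ¬p → ◇□¬p is T. ✗
4: ¬p → ◇□¬p is F. ✓
5: ¬p → ◇□¬p is F. ✓
6: ¬p → ◇□¬p is T. ✗
7: ¬p → ◇□¬p is T. ✗
8: ¬p → ◇□¬p is T. ✗
— 2 worlds.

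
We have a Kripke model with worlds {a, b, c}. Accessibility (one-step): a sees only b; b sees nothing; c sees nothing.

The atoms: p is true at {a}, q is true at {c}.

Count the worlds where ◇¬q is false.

a: successors {b}; ¬q there: b:T. ✓
b: no successors, so ◇¬q fails. ✗
c: no successors, so ◇¬q fails. ✗
Satisfying worlds: {a}.
So ◇¬q fails at the other 2 worlds.

2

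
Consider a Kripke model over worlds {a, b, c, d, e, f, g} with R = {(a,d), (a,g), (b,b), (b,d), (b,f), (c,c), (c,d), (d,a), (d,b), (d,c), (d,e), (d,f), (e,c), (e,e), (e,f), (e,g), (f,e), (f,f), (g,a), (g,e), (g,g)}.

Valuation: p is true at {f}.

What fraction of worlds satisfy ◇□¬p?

a: successors {d, g}; □¬p there: d:F, g:T. ✓
b: successors {b, d, f}; □¬p there: b:F, d:F, f:F. ✗
c: successors {c, d}; □¬p there: c:T, d:F. ✓
d: successors {a, b, c, e, f}; □¬p there: a:T, b:F, c:T, e:F, f:F. ✓
e: successors {c, e, f, g}; □¬p there: c:T, e:F, f:F, g:T. ✓
f: successors {e, f}; □¬p there: e:F, f:F. ✗
g: successors {a, e, g}; □¬p there: a:T, e:F, g:T. ✓
That's 5 of 7 worlds, so 5/7.

5/7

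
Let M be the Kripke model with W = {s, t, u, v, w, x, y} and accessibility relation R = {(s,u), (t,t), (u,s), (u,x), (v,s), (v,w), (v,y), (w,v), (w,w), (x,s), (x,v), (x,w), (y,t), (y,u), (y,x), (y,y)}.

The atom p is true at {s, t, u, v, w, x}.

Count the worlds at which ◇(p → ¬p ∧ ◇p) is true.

2

s: successors {u}; p → ¬p ∧ ◇p there: u:F. ✗
t: successors {t}; p → ¬p ∧ ◇p there: t:F. ✗
u: successors {s, x}; p → ¬p ∧ ◇p there: s:F, x:F. ✗
v: successors {s, w, y}; p → ¬p ∧ ◇p there: s:F, w:F, y:T. ✓
w: successors {v, w}; p → ¬p ∧ ◇p there: v:F, w:F. ✗
x: successors {s, v, w}; p → ¬p ∧ ◇p there: s:F, v:F, w:F. ✗
y: successors {t, u, x, y}; p → ¬p ∧ ◇p there: t:F, u:F, x:F, y:T. ✓
Satisfying worlds: {v, y}.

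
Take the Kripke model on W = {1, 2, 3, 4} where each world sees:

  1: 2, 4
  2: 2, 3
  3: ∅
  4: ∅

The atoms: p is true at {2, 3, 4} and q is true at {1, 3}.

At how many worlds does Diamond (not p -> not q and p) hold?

1: successors {2, 4}; not p -> not q and p there: 2:T, 4:T. ✓
2: successors {2, 3}; not p -> not q and p there: 2:T, 3:T. ✓
3: no successors, so Diamond (not p -> not q and p) fails. ✗
4: no successors, so Diamond (not p -> not q and p) fails. ✗
Satisfying worlds: {1, 2}.

2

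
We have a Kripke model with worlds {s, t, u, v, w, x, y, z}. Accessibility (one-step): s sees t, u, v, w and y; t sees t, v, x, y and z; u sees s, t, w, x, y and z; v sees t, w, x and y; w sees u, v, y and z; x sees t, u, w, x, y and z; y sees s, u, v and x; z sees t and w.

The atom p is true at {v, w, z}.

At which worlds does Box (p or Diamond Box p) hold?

s: successors {t, u, v, w, y}; p or Diamond Box p there: t:F, u:F, v:T, w:T, y:F. ✗
t: successors {t, v, x, y, z}; p or Diamond Box p there: t:F, v:T, x:F, y:F, z:T. ✗
u: successors {s, t, w, x, y, z}; p or Diamond Box p there: s:F, t:F, w:T, x:F, y:F, z:T. ✗
v: successors {t, w, x, y}; p or Diamond Box p there: t:F, w:T, x:F, y:F. ✗
w: successors {u, v, y, z}; p or Diamond Box p there: u:F, v:T, y:F, z:T. ✗
x: successors {t, u, w, x, y, z}; p or Diamond Box p there: t:F, u:F, w:T, x:F, y:F, z:T. ✗
y: successors {s, u, v, x}; p or Diamond Box p there: s:F, u:F, v:T, x:F. ✗
z: successors {t, w}; p or Diamond Box p there: t:F, w:T. ✗

∅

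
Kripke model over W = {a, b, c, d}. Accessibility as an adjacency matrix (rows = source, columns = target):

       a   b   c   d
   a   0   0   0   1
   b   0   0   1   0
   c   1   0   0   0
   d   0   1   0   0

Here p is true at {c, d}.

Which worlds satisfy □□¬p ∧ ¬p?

{a, b}

a: □□¬p is T, ¬p is T. ✓
b: □□¬p is T, ¬p is T. ✓
c: □□¬p is F, ¬p is F. ✗
d: □□¬p is F, ¬p is F. ✗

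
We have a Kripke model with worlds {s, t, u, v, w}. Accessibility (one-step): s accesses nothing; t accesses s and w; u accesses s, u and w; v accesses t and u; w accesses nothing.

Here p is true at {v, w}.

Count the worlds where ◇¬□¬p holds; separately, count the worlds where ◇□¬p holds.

For ◇¬□¬p:
s: no successors, so ◇¬□¬p fails. ✗
t: successors {s, w}; ¬□¬p there: s:F, w:F. ✗
u: successors {s, u, w}; ¬□¬p there: s:F, u:T, w:F. ✓
v: successors {t, u}; ¬□¬p there: t:T, u:T. ✓
w: no successors, so ◇¬□¬p fails. ✗
— 2 worlds.
For ◇□¬p:
s: no successors, so ◇□¬p fails. ✗
t: successors {s, w}; □¬p there: s:T, w:T. ✓
u: successors {s, u, w}; □¬p there: s:T, u:F, w:T. ✓
v: successors {t, u}; □¬p there: t:F, u:F. ✗
w: no successors, so ◇□¬p fails. ✗
— 2 worlds.

2 and 2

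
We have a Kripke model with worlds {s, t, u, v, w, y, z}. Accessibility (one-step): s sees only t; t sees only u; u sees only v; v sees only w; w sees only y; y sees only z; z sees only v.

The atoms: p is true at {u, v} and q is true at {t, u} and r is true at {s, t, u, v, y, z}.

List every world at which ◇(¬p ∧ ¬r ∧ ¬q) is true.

s: successors {t}; ¬p ∧ ¬r ∧ ¬q there: t:F. ✗
t: successors {u}; ¬p ∧ ¬r ∧ ¬q there: u:F. ✗
u: successors {v}; ¬p ∧ ¬r ∧ ¬q there: v:F. ✗
v: successors {w}; ¬p ∧ ¬r ∧ ¬q there: w:T. ✓
w: successors {y}; ¬p ∧ ¬r ∧ ¬q there: y:F. ✗
y: successors {z}; ¬p ∧ ¬r ∧ ¬q there: z:F. ✗
z: successors {v}; ¬p ∧ ¬r ∧ ¬q there: v:F. ✗

{v}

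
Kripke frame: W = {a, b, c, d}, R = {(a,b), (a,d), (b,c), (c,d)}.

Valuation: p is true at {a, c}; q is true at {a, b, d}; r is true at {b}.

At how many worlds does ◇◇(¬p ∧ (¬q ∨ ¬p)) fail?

a: successors {b, d}; ◇(¬p ∧ (¬q ∨ ¬p)) there: b:F, d:F. ✗
b: successors {c}; ◇(¬p ∧ (¬q ∨ ¬p)) there: c:T. ✓
c: successors {d}; ◇(¬p ∧ (¬q ∨ ¬p)) there: d:F. ✗
d: no successors, so ◇◇(¬p ∧ (¬q ∨ ¬p)) fails. ✗
Satisfying worlds: {b}.
So ◇◇(¬p ∧ (¬q ∨ ¬p)) fails at the other 3 worlds.

3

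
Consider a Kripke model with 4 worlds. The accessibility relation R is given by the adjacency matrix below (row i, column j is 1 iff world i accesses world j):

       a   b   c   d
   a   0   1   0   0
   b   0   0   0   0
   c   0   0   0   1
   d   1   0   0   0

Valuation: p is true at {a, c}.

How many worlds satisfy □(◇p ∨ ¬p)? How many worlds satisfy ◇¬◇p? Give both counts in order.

3 and 2

For □(◇p ∨ ¬p):
a: successors {b}; ◇p ∨ ¬p there: b:T. ✓
b: no successors, so □(◇p ∨ ¬p) holds vacuously. ✓
c: successors {d}; ◇p ∨ ¬p there: d:T. ✓
d: successors {a}; ◇p ∨ ¬p there: a:F. ✗
— 3 worlds.
For ◇¬◇p:
a: successors {b}; ¬◇p there: b:T. ✓
b: no successors, so ◇¬◇p fails. ✗
c: successors {d}; ¬◇p there: d:F. ✗
d: successors {a}; ¬◇p there: a:T. ✓
— 2 worlds.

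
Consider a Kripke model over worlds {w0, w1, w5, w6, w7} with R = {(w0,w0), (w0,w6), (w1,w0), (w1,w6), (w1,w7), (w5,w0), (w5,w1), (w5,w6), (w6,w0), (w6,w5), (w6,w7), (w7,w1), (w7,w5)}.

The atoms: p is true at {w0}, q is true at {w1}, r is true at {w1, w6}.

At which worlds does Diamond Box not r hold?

{w0, w1, w5}

w0: successors {w0, w6}; Box not r there: w0:F, w6:T. ✓
w1: successors {w0, w6, w7}; Box not r there: w0:F, w6:T, w7:F. ✓
w5: successors {w0, w1, w6}; Box not r there: w0:F, w1:F, w6:T. ✓
w6: successors {w0, w5, w7}; Box not r there: w0:F, w5:F, w7:F. ✗
w7: successors {w1, w5}; Box not r there: w1:F, w5:F. ✗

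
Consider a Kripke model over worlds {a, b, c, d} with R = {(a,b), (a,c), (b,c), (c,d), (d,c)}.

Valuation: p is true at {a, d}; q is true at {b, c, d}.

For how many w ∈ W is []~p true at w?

a: successors {b, c}; ~p there: b:T, c:T. ✓
b: successors {c}; ~p there: c:T. ✓
c: successors {d}; ~p there: d:F. ✗
d: successors {c}; ~p there: c:T. ✓
Satisfying worlds: {a, b, d}.

3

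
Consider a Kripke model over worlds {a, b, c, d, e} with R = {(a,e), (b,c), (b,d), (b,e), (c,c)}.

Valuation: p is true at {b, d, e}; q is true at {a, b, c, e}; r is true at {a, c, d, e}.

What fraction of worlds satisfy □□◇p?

3/5

a: successors {e}; □◇p there: e:T. ✓
b: successors {c, d, e}; □◇p there: c:F, d:T, e:T. ✗
c: successors {c}; □◇p there: c:F. ✗
d: no successors, so □□◇p holds vacuously. ✓
e: no successors, so □□◇p holds vacuously. ✓
That's 3 of 5 worlds, so 3/5.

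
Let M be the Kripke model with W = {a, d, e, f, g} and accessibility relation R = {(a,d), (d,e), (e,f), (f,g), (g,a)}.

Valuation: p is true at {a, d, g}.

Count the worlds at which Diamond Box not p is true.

a: successors {d}; Box not p there: d:T. ✓
d: successors {e}; Box not p there: e:T. ✓
e: successors {f}; Box not p there: f:F. ✗
f: successors {g}; Box not p there: g:F. ✗
g: successors {a}; Box not p there: a:F. ✗
Satisfying worlds: {a, d}.

2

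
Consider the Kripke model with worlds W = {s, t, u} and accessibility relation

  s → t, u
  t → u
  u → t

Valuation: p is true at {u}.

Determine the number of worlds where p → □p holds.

s: p is F, □p is F. ✓
t: p is F, □p is T. ✓
u: p is T, □p is F. ✗
Satisfying worlds: {s, t}.

2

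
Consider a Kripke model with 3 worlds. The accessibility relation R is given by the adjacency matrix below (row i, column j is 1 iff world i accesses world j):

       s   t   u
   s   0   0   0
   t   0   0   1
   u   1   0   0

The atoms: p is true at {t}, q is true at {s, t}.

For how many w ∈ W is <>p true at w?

s: no successors, so <>p fails. ✗
t: successors {u}; p there: u:F. ✗
u: successors {s}; p there: s:F. ✗
Satisfying worlds: ∅.

0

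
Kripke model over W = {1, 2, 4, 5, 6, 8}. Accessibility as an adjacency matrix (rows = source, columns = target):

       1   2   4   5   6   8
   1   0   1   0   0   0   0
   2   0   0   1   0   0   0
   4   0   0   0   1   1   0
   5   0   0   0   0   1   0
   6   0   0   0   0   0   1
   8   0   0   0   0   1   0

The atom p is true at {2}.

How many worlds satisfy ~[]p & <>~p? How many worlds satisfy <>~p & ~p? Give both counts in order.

5 and 4

For ~[]p & <>~p:
1: ~[]p is F, <>~p is F. ✗
2: ~[]p is T, <>~p is T. ✓
4: ~[]p is T, <>~p is T. ✓
5: ~[]p is T, <>~p is T. ✓
6: ~[]p is T, <>~p is T. ✓
8: ~[]p is T, <>~p is T. ✓
— 5 worlds.
For <>~p & ~p:
1: <>~p is F, ~p is T. ✗
2: <>~p is T, ~p is F. ✗
4: <>~p is T, ~p is T. ✓
5: <>~p is T, ~p is T. ✓
6: <>~p is T, ~p is T. ✓
8: <>~p is T, ~p is T. ✓
— 4 worlds.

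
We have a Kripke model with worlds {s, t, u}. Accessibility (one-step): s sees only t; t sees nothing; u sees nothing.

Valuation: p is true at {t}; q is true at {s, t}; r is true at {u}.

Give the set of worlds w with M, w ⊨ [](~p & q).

{t, u}

s: successors {t}; ~p & q there: t:F. ✗
t: no successors, so [](~p & q) holds vacuously. ✓
u: no successors, so [](~p & q) holds vacuously. ✓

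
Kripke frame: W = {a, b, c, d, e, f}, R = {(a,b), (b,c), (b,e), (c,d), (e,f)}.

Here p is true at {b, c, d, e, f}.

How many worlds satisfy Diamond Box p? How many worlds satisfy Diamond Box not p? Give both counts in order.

For Diamond Box p:
a: successors {b}; Box p there: b:T. ✓
b: successors {c, e}; Box p there: c:T, e:T. ✓
c: successors {d}; Box p there: d:T. ✓
d: no successors, so Diamond Box p fails. ✗
e: successors {f}; Box p there: f:T. ✓
f: no successors, so Diamond Box p fails. ✗
— 4 worlds.
For Diamond Box not p:
a: successors {b}; Box not p there: b:F. ✗
b: successors {c, e}; Box not p there: c:F, e:F. ✗
c: successors {d}; Box not p there: d:T. ✓
d: no successors, so Diamond Box not p fails. ✗
e: successors {f}; Box not p there: f:T. ✓
f: no successors, so Diamond Box not p fails. ✗
— 2 worlds.

4 and 2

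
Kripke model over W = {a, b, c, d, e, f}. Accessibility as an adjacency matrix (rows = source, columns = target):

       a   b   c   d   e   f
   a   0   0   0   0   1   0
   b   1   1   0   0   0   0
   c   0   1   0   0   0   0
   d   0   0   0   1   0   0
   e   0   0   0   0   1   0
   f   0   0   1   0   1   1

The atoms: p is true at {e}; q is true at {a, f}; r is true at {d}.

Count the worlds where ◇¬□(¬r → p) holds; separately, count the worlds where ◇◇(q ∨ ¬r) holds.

3 and 5

For ◇¬□(¬r → p):
a: successors {e}; ¬□(¬r → p) there: e:F. ✗
b: successors {a, b}; ¬□(¬r → p) there: a:F, b:T. ✓
c: successors {b}; ¬□(¬r → p) there: b:T. ✓
d: successors {d}; ¬□(¬r → p) there: d:F. ✗
e: successors {e}; ¬□(¬r → p) there: e:F. ✗
f: successors {c, e, f}; ¬□(¬r → p) there: c:T, e:F, f:T. ✓
— 3 worlds.
For ◇◇(q ∨ ¬r):
a: successors {e}; ◇(q ∨ ¬r) there: e:T. ✓
b: successors {a, b}; ◇(q ∨ ¬r) there: a:T, b:T. ✓
c: successors {b}; ◇(q ∨ ¬r) there: b:T. ✓
d: successors {d}; ◇(q ∨ ¬r) there: d:F. ✗
e: successors {e}; ◇(q ∨ ¬r) there: e:T. ✓
f: successors {c, e, f}; ◇(q ∨ ¬r) there: c:T, e:T, f:T. ✓
— 5 worlds.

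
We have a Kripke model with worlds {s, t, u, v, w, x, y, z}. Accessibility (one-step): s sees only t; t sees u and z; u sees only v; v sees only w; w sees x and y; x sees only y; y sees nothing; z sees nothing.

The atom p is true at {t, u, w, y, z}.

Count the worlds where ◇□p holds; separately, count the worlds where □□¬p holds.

For ◇□p:
s: successors {t}; □p there: t:T. ✓
t: successors {u, z}; □p there: u:F, z:T. ✓
u: successors {v}; □p there: v:T. ✓
v: successors {w}; □p there: w:F. ✗
w: successors {x, y}; □p there: x:T, y:T. ✓
x: successors {y}; □p there: y:T. ✓
y: no successors, so ◇□p fails. ✗
z: no successors, so ◇□p fails. ✗
— 5 worlds.
For □□¬p:
s: successors {t}; □¬p there: t:F. ✗
t: successors {u, z}; □¬p there: u:T, z:T. ✓
u: successors {v}; □¬p there: v:F. ✗
v: successors {w}; □¬p there: w:F. ✗
w: successors {x, y}; □¬p there: x:F, y:T. ✗
x: successors {y}; □¬p there: y:T. ✓
y: no successors, so □□¬p holds vacuously. ✓
z: no successors, so □□¬p holds vacuously. ✓
— 4 worlds.

5 and 4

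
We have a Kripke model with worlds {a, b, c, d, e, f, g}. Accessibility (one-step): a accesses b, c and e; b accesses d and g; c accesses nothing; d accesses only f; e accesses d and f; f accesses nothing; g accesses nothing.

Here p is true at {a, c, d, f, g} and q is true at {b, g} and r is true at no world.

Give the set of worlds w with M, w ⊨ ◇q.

{a, b}

a: successors {b, c, e}; q there: b:T, c:F, e:F. ✓
b: successors {d, g}; q there: d:F, g:T. ✓
c: no successors, so ◇q fails. ✗
d: successors {f}; q there: f:F. ✗
e: successors {d, f}; q there: d:F, f:F. ✗
f: no successors, so ◇q fails. ✗
g: no successors, so ◇q fails. ✗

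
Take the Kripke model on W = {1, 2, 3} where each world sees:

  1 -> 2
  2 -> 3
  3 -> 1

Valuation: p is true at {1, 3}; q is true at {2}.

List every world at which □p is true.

{2, 3}

1: successors {2}; p there: 2:F. ✗
2: successors {3}; p there: 3:T. ✓
3: successors {1}; p there: 1:T. ✓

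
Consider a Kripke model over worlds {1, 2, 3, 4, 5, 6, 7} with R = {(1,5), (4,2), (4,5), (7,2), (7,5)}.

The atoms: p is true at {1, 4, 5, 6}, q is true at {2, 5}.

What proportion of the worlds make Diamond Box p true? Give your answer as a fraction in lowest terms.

3/7

1: successors {5}; Box p there: 5:T. ✓
2: no successors, so Diamond Box p fails. ✗
3: no successors, so Diamond Box p fails. ✗
4: successors {2, 5}; Box p there: 2:T, 5:T. ✓
5: no successors, so Diamond Box p fails. ✗
6: no successors, so Diamond Box p fails. ✗
7: successors {2, 5}; Box p there: 2:T, 5:T. ✓
That's 3 of 7 worlds, so 3/7.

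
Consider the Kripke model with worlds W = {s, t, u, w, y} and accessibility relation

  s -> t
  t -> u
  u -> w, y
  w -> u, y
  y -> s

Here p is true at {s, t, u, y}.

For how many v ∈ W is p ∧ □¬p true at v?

s: p is T, □¬p is F. ✗
t: p is T, □¬p is F. ✗
u: p is T, □¬p is F. ✗
w: p is F, □¬p is F. ✗
y: p is T, □¬p is F. ✗
Satisfying worlds: ∅.

0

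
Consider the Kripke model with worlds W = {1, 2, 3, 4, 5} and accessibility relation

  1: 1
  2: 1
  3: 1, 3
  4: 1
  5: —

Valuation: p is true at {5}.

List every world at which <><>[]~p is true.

{1, 2, 3, 4}

1: successors {1}; <>[]~p there: 1:T. ✓
2: successors {1}; <>[]~p there: 1:T. ✓
3: successors {1, 3}; <>[]~p there: 1:T, 3:T. ✓
4: successors {1}; <>[]~p there: 1:T. ✓
5: no successors, so <><>[]~p fails. ✗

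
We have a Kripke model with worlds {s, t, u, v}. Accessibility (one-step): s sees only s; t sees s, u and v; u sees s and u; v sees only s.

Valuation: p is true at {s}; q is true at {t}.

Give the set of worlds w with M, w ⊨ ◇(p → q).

s: successors {s}; p → q there: s:F. ✗
t: successors {s, u, v}; p → q there: s:F, u:T, v:T. ✓
u: successors {s, u}; p → q there: s:F, u:T. ✓
v: successors {s}; p → q there: s:F. ✗

{t, u}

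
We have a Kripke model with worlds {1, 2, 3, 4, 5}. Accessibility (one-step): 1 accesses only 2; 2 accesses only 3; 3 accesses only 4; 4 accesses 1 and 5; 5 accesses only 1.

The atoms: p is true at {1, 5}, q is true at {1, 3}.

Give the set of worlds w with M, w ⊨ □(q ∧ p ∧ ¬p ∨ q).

1: successors {2}; q ∧ p ∧ ¬p ∨ q there: 2:F. ✗
2: successors {3}; q ∧ p ∧ ¬p ∨ q there: 3:T. ✓
3: successors {4}; q ∧ p ∧ ¬p ∨ q there: 4:F. ✗
4: successors {1, 5}; q ∧ p ∧ ¬p ∨ q there: 1:T, 5:F. ✗
5: successors {1}; q ∧ p ∧ ¬p ∨ q there: 1:T. ✓

{2, 5}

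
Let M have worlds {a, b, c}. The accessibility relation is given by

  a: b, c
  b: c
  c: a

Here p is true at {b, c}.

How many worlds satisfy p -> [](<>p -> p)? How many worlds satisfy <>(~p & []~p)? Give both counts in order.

2 and 0

For p -> [](<>p -> p):
a: p is F, [](<>p -> p) is T. ✓
b: p is T, [](<>p -> p) is T. ✓
c: p is T, [](<>p -> p) is F. ✗
— 2 worlds.
For <>(~p & []~p):
a: successors {b, c}; ~p & []~p there: b:F, c:F. ✗
b: successors {c}; ~p & []~p there: c:F. ✗
c: successors {a}; ~p & []~p there: a:F. ✗
— 0 worlds.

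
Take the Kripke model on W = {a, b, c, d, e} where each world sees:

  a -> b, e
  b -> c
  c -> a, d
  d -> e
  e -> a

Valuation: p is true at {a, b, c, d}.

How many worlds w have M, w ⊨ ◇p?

a: successors {b, e}; p there: b:T, e:F. ✓
b: successors {c}; p there: c:T. ✓
c: successors {a, d}; p there: a:T, d:T. ✓
d: successors {e}; p there: e:F. ✗
e: successors {a}; p there: a:T. ✓
Satisfying worlds: {a, b, c, e}.

4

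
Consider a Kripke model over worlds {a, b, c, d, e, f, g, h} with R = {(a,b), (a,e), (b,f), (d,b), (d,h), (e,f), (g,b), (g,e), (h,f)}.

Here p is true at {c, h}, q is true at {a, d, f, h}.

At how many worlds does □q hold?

a: successors {b, e}; q there: b:F, e:F. ✗
b: successors {f}; q there: f:T. ✓
c: no successors, so □q holds vacuously. ✓
d: successors {b, h}; q there: b:F, h:T. ✗
e: successors {f}; q there: f:T. ✓
f: no successors, so □q holds vacuously. ✓
g: successors {b, e}; q there: b:F, e:F. ✗
h: successors {f}; q there: f:T. ✓
Satisfying worlds: {b, c, e, f, h}.

5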